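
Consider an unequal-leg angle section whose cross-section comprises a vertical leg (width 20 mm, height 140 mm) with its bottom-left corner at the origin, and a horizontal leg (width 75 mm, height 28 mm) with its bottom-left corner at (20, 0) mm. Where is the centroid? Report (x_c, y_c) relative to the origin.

x_c = 30.36 mm, y_c = 46.00 mm

vertical leg: A = 20 × 140 = 2800.00, centroid at (10.00, 70.00).
horizontal leg: A = 75 × 28 = 2100.00, centroid at (57.50, 14.00).
ΣA = 4900.00 mm²
ΣAx_c = (2800.00)(10.00) + (2100.00)(57.50) = 148750.00 mm³
ΣAy_c = (2800.00)(70.00) + (2100.00)(14.00) = 225400.00 mm³
x_c = 148750.00 / 4900.00 = 30.36 mm
y_c = 225400.00 / 4900.00 = 46.00 mm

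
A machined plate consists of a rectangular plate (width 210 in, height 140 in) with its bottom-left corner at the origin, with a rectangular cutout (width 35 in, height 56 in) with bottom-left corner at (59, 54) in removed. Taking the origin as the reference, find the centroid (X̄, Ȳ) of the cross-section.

X̄ = 107.04 in, Ȳ = 69.14 in

Part | A | x̄ᵢ | ȳᵢ | A·x̄ᵢ | A·ȳᵢ
plate | 29400.00 | 105.00 | 70.00 | 3087000.00 | 2058000.00
hole | -1960.00 | 76.50 | 82.00 | -149940.00 | -160720.00
Σ | 27440.00 |  |  | 2937060.00 | 1897280.00
X̄ = 2937060.00 / 27440.00 = 107.04 in
Ȳ = 1897280.00 / 27440.00 = 69.14 in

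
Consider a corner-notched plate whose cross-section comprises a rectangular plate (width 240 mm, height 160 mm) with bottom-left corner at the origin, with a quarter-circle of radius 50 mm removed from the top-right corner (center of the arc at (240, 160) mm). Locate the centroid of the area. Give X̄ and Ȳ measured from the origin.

X̄ = 114.68 mm, Ȳ = 76.83 mm

Part | A | x̄ᵢ | ȳᵢ | A·x̄ᵢ | A·ȳᵢ
plate | 38400.00 | 120.00 | 80.00 | 4608000.00 | 3072000.00
removed quarter-circle | -1963.50 | 218.78 | 138.78 | -429572.23 | -272492.60
Σ | 36436.50 |  |  | 4178427.77 | 2799507.40
X̄ = 4178427.77 / 36436.50 = 114.68 mm
Ȳ = 2799507.40 / 36436.50 = 76.83 mm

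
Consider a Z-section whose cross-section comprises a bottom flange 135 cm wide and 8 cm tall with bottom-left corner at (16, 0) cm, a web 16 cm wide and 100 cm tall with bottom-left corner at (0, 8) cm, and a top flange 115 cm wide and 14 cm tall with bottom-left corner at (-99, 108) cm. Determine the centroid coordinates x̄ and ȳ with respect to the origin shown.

x̄ = 8.43 cm, ȳ = 65.80 cm

bottom flange: A = 135 × 8 = 1080.00, centroid at (83.50, 4.00).
web: A = 16 × 100 = 1600.00, centroid at (8.00, 58.00).
top flange: A = 115 × 14 = 1610.00, centroid at (-41.50, 115.00).
ΣA = 4290.00 cm²
ΣAx̄ = (1080.00)(83.50) + (1600.00)(8.00) + (1610.00)(-41.50) = 36165.00 cm³
ΣAȳ = (1080.00)(4.00) + (1600.00)(58.00) + (1610.00)(115.00) = 282270.00 cm³
x̄ = 36165.00 / 4290.00 = 8.43 cm
ȳ = 282270.00 / 4290.00 = 65.80 cm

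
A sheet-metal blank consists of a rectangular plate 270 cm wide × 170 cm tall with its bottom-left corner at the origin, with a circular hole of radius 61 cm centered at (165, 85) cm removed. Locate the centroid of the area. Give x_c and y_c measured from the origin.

x_c = 124.75 cm, y_c = 85.00 cm

plate: A = 270 × 170 = 45900.00, centroid at (135.00, 85.00).
hole: A = −π·61² = -11689.87, centroid at (165.00, 85.00).
ΣA = 34210.13 cm², ΣAx_c = 4267672.07 cm³, ΣAy_c = 2907861.37 cm³.
x_c = 4267672.07/34210.13 = 124.75 cm; y_c = 2907861.37/34210.13 = 85.00 cm.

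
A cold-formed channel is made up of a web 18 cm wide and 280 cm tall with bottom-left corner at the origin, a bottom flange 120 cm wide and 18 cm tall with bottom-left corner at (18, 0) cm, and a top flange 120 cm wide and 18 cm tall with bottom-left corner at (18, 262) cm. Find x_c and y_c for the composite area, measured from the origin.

x_c = 40.85 cm, y_c = 140.00 cm

Part | A | x̄ᵢ | ȳᵢ | A·x̄ᵢ | A·ȳᵢ
web | 5040.00 | 9.00 | 140.00 | 45360.00 | 705600.00
bottom flange | 2160.00 | 78.00 | 9.00 | 168480.00 | 19440.00
top flange | 2160.00 | 78.00 | 271.00 | 168480.00 | 585360.00
Σ | 9360.00 |  |  | 382320.00 | 1310400.00
x_c = 382320.00 / 9360.00 = 40.85 cm
y_c = 1310400.00 / 9360.00 = 140.00 cm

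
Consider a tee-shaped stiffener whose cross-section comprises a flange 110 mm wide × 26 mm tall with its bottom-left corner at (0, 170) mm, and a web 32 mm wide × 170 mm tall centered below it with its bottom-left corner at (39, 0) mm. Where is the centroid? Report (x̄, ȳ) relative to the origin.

web: A = 32 × 170 = 5440.00, centroid at (55.00, 85.00).
flange: A = 110 × 26 = 2860.00, centroid at (55.00, 183.00).
ΣA = 8300.00 mm², ΣAx̄ = 456500.00 mm³, ΣAȳ = 985780.00 mm³.
x̄ = 456500.00/8300.00 = 55.00 mm; ȳ = 985780.00/8300.00 = 118.77 mm.

x̄ = 55.00 mm, ȳ = 118.77 mm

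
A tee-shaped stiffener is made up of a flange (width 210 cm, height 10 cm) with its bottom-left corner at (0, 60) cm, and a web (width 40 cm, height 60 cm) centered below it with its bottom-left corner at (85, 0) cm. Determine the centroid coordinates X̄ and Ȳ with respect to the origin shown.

X̄ = 105.00 cm, Ȳ = 46.33 cm

web: A = 40 × 60 = 2400.00, centroid at (105.00, 30.00).
flange: A = 210 × 10 = 2100.00, centroid at (105.00, 65.00).
ΣA = 4500.00 cm²
ΣAX̄ = (2400.00)(105.00) + (2100.00)(105.00) = 472500.00 cm³
ΣAȲ = (2400.00)(30.00) + (2100.00)(65.00) = 208500.00 cm³
X̄ = 472500.00 / 4500.00 = 105.00 cm
Ȳ = 208500.00 / 4500.00 = 46.33 cm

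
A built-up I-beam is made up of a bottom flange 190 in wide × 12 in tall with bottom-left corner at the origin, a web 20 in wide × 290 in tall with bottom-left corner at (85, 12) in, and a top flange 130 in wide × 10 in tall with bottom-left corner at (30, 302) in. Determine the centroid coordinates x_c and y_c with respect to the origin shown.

Part | A | x̄ᵢ | ȳᵢ | A·x̄ᵢ | A·ȳᵢ
bottom flange | 2280.00 | 95.00 | 6.00 | 216600.00 | 13680.00
web | 5800.00 | 95.00 | 157.00 | 551000.00 | 910600.00
top flange | 1300.00 | 95.00 | 307.00 | 123500.00 | 399100.00
Σ | 9380.00 |  |  | 891100.00 | 1323380.00
x_c = 891100.00 / 9380.00 = 95.00 in
y_c = 1323380.00 / 9380.00 = 141.09 in

x_c = 95.00 in, y_c = 141.09 in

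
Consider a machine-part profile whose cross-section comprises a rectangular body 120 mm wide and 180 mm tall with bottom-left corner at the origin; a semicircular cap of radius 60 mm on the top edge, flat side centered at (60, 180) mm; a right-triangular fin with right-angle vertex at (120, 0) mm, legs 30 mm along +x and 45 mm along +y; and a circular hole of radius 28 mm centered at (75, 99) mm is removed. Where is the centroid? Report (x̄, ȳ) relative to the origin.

Part | A | x̄ᵢ | ȳᵢ | A·x̄ᵢ | A·ȳᵢ
rectangular body | 21600.00 | 60.00 | 90.00 | 1296000.00 | 1944000.00
semicircular top | 5654.87 | 60.00 | 205.46 | 339292.01 | 1161876.02
triangular fin | 675.00 | 130.00 | 15.00 | 87750.00 | 10125.00
hole | -2463.01 | 75.00 | 99.00 | -184725.65 | -243837.86
Σ | 25466.86 |  |  | 1538316.36 | 2872163.16
x̄ = 1538316.36 / 25466.86 = 60.40 mm
ȳ = 2872163.16 / 25466.86 = 112.78 mm

x̄ = 60.40 mm, ȳ = 112.78 mm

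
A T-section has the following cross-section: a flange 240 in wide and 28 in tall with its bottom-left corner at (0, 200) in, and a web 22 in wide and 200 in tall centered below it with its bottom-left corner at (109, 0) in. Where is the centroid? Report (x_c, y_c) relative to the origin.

Part | A | x̄ᵢ | ȳᵢ | A·x̄ᵢ | A·ȳᵢ
web | 4400.00 | 120.00 | 100.00 | 528000.00 | 440000.00
flange | 6720.00 | 120.00 | 214.00 | 806400.00 | 1438080.00
Σ | 11120.00 |  |  | 1334400.00 | 1878080.00
x_c = 1334400.00 / 11120.00 = 120.00 in
y_c = 1878080.00 / 11120.00 = 168.89 in

x_c = 120.00 in, y_c = 168.89 in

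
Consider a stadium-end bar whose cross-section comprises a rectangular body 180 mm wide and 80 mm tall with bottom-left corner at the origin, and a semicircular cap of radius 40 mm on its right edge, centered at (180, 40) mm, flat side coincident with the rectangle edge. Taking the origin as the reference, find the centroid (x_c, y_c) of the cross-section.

rectangular body: A = 180 × 80 = 14400.00, centroid at (90.00, 40.00).
semicircular end: A = ½π·40² = 2513.27, centroid at (196.98, 40.00).
ΣA = 16913.27 mm²
ΣAx_c = (14400.00)(90.00) + (2513.27)(196.98) = 1791056.01 mm³
ΣAy_c = (14400.00)(40.00) + (2513.27)(40.00) = 676530.96 mm³
x_c = 1791056.01 / 16913.27 = 105.90 mm
y_c = 676530.96 / 16913.27 = 40.00 mm

x_c = 105.90 mm, y_c = 40.00 mm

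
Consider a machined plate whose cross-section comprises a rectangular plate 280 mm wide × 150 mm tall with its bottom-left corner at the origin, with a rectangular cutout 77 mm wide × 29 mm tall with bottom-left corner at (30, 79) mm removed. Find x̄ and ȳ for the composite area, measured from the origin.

x̄ = 144.01 mm, ȳ = 73.96 mm

Part | A | x̄ᵢ | ȳᵢ | A·x̄ᵢ | A·ȳᵢ
plate | 42000.00 | 140.00 | 75.00 | 5880000.00 | 3150000.00
hole | -2233.00 | 68.50 | 93.50 | -152960.50 | -208785.50
Σ | 39767.00 |  |  | 5727039.50 | 2941214.50
x̄ = 5727039.50 / 39767.00 = 144.01 mm
ȳ = 2941214.50 / 39767.00 = 73.96 mm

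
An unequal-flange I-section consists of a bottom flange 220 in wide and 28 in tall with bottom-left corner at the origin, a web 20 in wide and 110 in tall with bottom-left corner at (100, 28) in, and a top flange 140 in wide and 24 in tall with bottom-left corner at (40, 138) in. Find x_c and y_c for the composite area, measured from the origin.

x_c = 110.00 in, y_c = 65.94 in

bottom flange: A = 220 × 28 = 6160.00, centroid at (110.00, 14.00).
web: A = 20 × 110 = 2200.00, centroid at (110.00, 83.00).
top flange: A = 140 × 24 = 3360.00, centroid at (110.00, 150.00).
ΣA = 11720.00 in²
ΣAx_c = (6160.00)(110.00) + (2200.00)(110.00) + (3360.00)(110.00) = 1289200.00 in³
ΣAy_c = (6160.00)(14.00) + (2200.00)(83.00) + (3360.00)(150.00) = 772840.00 in³
x_c = 1289200.00 / 11720.00 = 110.00 in
y_c = 772840.00 / 11720.00 = 65.94 in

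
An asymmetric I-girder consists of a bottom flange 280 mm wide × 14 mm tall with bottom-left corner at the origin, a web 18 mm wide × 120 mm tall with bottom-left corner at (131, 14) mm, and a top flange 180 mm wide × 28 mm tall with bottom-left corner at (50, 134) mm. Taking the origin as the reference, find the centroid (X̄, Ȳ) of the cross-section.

bottom flange: A = 280 × 14 = 3920.00, centroid at (140.00, 7.00).
web: A = 18 × 120 = 2160.00, centroid at (140.00, 74.00).
top flange: A = 180 × 28 = 5040.00, centroid at (140.00, 148.00).
ΣA = 11120.00 mm², ΣAX̄ = 1556800.00 mm³, ΣAȲ = 933200.00 mm³.
X̄ = 1556800.00/11120.00 = 140.00 mm; Ȳ = 933200.00/11120.00 = 83.92 mm.

X̄ = 140.00 mm, Ȳ = 83.92 mm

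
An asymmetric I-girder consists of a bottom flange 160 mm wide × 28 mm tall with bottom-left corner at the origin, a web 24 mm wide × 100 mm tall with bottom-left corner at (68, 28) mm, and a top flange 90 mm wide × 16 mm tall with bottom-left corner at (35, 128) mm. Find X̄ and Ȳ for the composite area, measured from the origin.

X̄ = 80.00 mm, Ȳ = 53.58 mm

bottom flange: A = 160 × 28 = 4480.00, centroid at (80.00, 14.00).
web: A = 24 × 100 = 2400.00, centroid at (80.00, 78.00).
top flange: A = 90 × 16 = 1440.00, centroid at (80.00, 136.00).
ΣA = 8320.00 mm², ΣAX̄ = 665600.00 mm³, ΣAȲ = 445760.00 mm³.
X̄ = 665600.00/8320.00 = 80.00 mm; Ȳ = 445760.00/8320.00 = 53.58 mm.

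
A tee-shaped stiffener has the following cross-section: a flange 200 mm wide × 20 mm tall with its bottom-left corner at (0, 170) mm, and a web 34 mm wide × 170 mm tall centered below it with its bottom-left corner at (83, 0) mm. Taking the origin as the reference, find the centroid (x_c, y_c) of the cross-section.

x_c = 100.00 mm, y_c = 123.85 mm

web: A = 34 × 170 = 5780.00, centroid at (100.00, 85.00).
flange: A = 200 × 20 = 4000.00, centroid at (100.00, 180.00).
ΣA = 9780.00 mm², ΣAx_c = 978000.00 mm³, ΣAy_c = 1211300.00 mm³.
x_c = 978000.00/9780.00 = 100.00 mm; y_c = 1211300.00/9780.00 = 123.85 mm.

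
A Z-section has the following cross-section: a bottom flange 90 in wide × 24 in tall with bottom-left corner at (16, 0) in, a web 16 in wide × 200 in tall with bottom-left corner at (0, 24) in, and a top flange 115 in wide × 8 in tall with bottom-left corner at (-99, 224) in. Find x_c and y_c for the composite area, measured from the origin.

x_c = 18.98 in, y_c = 100.71 in

bottom flange: A = 90 × 24 = 2160.00, centroid at (61.00, 12.00).
web: A = 16 × 200 = 3200.00, centroid at (8.00, 124.00).
top flange: A = 115 × 8 = 920.00, centroid at (-41.50, 228.00).
ΣA = 6280.00 in²
ΣAx_c = (2160.00)(61.00) + (3200.00)(8.00) + (920.00)(-41.50) = 119180.00 in³
ΣAy_c = (2160.00)(12.00) + (3200.00)(124.00) + (920.00)(228.00) = 632480.00 in³
x_c = 119180.00 / 6280.00 = 18.98 in
y_c = 632480.00 / 6280.00 = 100.71 in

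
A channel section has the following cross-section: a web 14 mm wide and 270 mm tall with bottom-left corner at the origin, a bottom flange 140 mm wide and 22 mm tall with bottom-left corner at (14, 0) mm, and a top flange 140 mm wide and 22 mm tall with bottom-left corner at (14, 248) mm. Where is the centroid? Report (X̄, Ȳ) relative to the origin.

Part | A | x̄ᵢ | ȳᵢ | A·x̄ᵢ | A·ȳᵢ
web | 3780.00 | 7.00 | 135.00 | 26460.00 | 510300.00
bottom flange | 3080.00 | 84.00 | 11.00 | 258720.00 | 33880.00
top flange | 3080.00 | 84.00 | 259.00 | 258720.00 | 797720.00
Σ | 9940.00 |  |  | 543900.00 | 1341900.00
X̄ = 543900.00 / 9940.00 = 54.72 mm
Ȳ = 1341900.00 / 9940.00 = 135.00 mm

X̄ = 54.72 mm, Ȳ = 135.00 mm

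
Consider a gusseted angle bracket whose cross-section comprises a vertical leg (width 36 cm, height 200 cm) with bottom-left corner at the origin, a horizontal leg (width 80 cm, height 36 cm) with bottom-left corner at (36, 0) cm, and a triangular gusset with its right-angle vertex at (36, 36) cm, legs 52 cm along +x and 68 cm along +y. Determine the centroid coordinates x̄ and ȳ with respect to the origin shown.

vertical leg: A = 36 × 200 = 7200.00, centroid at (18.00, 100.00).
horizontal leg: A = 80 × 36 = 2880.00, centroid at (76.00, 18.00).
gusset: A = ½·52·68 = 1768.00, centroid at (53.33, 58.67).
ΣA = 11848.00 cm²
ΣAx̄ = (7200.00)(18.00) + (2880.00)(76.00) + (1768.00)(53.33) = 442773.33 cm³
ΣAȳ = (7200.00)(100.00) + (2880.00)(18.00) + (1768.00)(58.67) = 875562.67 cm³
x̄ = 442773.33 / 11848.00 = 37.37 cm
ȳ = 875562.67 / 11848.00 = 73.90 cm

x̄ = 37.37 cm, ȳ = 73.90 cm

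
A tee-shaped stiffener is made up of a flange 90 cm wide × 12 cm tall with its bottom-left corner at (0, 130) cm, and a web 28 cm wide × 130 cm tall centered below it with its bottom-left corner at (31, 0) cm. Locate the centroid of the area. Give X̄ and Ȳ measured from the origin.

web: A = 28 × 130 = 3640.00, centroid at (45.00, 65.00).
flange: A = 90 × 12 = 1080.00, centroid at (45.00, 136.00).
ΣA = 4720.00 cm²
ΣAX̄ = (3640.00)(45.00) + (1080.00)(45.00) = 212400.00 cm³
ΣAȲ = (3640.00)(65.00) + (1080.00)(136.00) = 383480.00 cm³
X̄ = 212400.00 / 4720.00 = 45.00 cm
Ȳ = 383480.00 / 4720.00 = 81.25 cm

X̄ = 45.00 cm, Ȳ = 81.25 cm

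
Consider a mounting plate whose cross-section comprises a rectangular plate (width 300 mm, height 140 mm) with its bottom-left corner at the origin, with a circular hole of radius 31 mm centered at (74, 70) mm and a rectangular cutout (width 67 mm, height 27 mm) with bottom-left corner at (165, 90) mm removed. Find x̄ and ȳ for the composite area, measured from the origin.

x̄ = 153.81 mm, ȳ = 68.37 mm

plate: A = 300 × 140 = 42000.00, centroid at (150.00, 70.00).
hole 1: A = −π·31² = -3019.07, centroid at (74.00, 70.00).
hole 2: A = −(67 × 27) = -1809.00, centroid at (198.50, 103.50).
ΣA = 37171.93 mm²
ΣAx̄ = (42000.00)(150.00) + (-3019.07)(74.00) + (-1809.00)(198.50) = 5717502.28 mm³
ΣAȳ = (42000.00)(70.00) + (-3019.07)(70.00) + (-1809.00)(103.50) = 2541433.56 mm³
x̄ = 5717502.28 / 37171.93 = 153.81 mm
ȳ = 2541433.56 / 37171.93 = 68.37 mm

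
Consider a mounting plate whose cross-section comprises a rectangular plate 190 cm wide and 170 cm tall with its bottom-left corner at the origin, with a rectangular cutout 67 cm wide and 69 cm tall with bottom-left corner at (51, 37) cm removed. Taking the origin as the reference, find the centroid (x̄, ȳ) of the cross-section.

x̄ = 96.75 cm, ȳ = 87.25 cm

Part | A | x̄ᵢ | ȳᵢ | A·x̄ᵢ | A·ȳᵢ
plate | 32300.00 | 95.00 | 85.00 | 3068500.00 | 2745500.00
hole | -4623.00 | 84.50 | 71.50 | -390643.50 | -330544.50
Σ | 27677.00 |  |  | 2677856.50 | 2414955.50
x̄ = 2677856.50 / 27677.00 = 96.75 cm
ȳ = 2414955.50 / 27677.00 = 87.25 cm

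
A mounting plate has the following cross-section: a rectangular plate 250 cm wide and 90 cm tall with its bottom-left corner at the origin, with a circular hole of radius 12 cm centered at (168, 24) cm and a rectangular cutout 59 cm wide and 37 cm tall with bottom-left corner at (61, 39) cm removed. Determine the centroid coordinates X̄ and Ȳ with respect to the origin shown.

X̄ = 127.81 cm, Ȳ = 44.10 cm

plate: A = 250 × 90 = 22500.00, centroid at (125.00, 45.00).
hole 1: A = −π·12² = -452.39, centroid at (168.00, 24.00).
hole 2: A = −(59 × 37) = -2183.00, centroid at (90.50, 57.50).
ΣA = 19864.61 cm²
ΣAX̄ = (22500.00)(125.00) + (-452.39)(168.00) + (-2183.00)(90.50) = 2538937.09 cm³
ΣAȲ = (22500.00)(45.00) + (-452.39)(24.00) + (-2183.00)(57.50) = 876120.16 cm³
X̄ = 2538937.09 / 19864.61 = 127.81 cm
Ȳ = 876120.16 / 19864.61 = 44.10 cm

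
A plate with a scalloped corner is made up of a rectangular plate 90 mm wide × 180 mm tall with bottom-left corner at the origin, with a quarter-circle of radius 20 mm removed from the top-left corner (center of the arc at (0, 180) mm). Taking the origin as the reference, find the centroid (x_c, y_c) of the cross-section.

plate: A = 90 × 180 = 16200.00, centroid at (45.00, 90.00).
removed quarter-circle: A = −¼π·20² = -314.16, centroid at (8.49, 171.51).
ΣA = 15885.84 mm², ΣAx_c = 726333.33 mm³, ΣAy_c = 1404118.00 mm³.
x_c = 726333.33/15885.84 = 45.72 mm; y_c = 1404118.00/15885.84 = 88.39 mm.

x_c = 45.72 mm, y_c = 88.39 mm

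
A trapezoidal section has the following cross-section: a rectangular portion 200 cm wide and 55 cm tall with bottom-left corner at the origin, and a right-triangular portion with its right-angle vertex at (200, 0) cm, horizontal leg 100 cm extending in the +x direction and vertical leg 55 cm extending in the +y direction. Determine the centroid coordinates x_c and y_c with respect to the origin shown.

rectangular portion: A = 200 × 55 = 11000.00, centroid at (100.00, 27.50).
triangular portion: A = ½·100·55 = 2750.00, centroid at (233.33, 18.33).
ΣA = 13750.00 cm²
ΣAx_c = (11000.00)(100.00) + (2750.00)(233.33) = 1741666.67 cm³
ΣAy_c = (11000.00)(27.50) + (2750.00)(18.33) = 352916.67 cm³
x_c = 1741666.67 / 13750.00 = 126.67 cm
y_c = 352916.67 / 13750.00 = 25.67 cm

x_c = 126.67 cm, y_c = 25.67 cm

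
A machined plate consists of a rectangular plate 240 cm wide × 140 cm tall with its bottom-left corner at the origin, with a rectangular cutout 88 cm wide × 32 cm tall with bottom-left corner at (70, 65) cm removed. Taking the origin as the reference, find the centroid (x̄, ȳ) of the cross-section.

x̄ = 120.55 cm, ȳ = 68.99 cm

plate: A = 240 × 140 = 33600.00, centroid at (120.00, 70.00).
hole: A = −(88 × 32) = -2816.00, centroid at (114.00, 81.00).
ΣA = 30784.00 cm², ΣAx̄ = 3710976.00 cm³, ΣAȳ = 2123904.00 cm³.
x̄ = 3710976.00/30784.00 = 120.55 cm; ȳ = 2123904.00/30784.00 = 68.99 cm.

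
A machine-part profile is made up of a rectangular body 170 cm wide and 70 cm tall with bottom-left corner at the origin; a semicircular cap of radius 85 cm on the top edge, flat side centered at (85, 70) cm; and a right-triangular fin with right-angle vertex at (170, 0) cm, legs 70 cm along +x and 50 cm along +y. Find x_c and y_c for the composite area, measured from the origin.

x_c = 92.58 cm, y_c = 65.98 cm

Part | A | x̄ᵢ | ȳᵢ | A·x̄ᵢ | A·ȳᵢ
rectangular body | 11900.00 | 85.00 | 35.00 | 1011500.00 | 416500.00
semicircular top | 11349.00 | 85.00 | 106.08 | 964665.29 | 1203846.91
triangular fin | 1750.00 | 193.33 | 16.67 | 338333.33 | 29166.67
Σ | 24999.00 |  |  | 2314498.63 | 1649513.58
x_c = 2314498.63 / 24999.00 = 92.58 cm
y_c = 1649513.58 / 24999.00 = 65.98 cm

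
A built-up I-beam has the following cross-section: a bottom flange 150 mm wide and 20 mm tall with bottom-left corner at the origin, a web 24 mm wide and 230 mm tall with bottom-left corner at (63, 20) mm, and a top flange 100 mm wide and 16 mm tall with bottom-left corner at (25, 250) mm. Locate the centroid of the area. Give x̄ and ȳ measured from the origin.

bottom flange: A = 150 × 20 = 3000.00, centroid at (75.00, 10.00).
web: A = 24 × 230 = 5520.00, centroid at (75.00, 135.00).
top flange: A = 100 × 16 = 1600.00, centroid at (75.00, 258.00).
ΣA = 10120.00 mm², ΣAx̄ = 759000.00 mm³, ΣAȳ = 1188000.00 mm³.
x̄ = 759000.00/10120.00 = 75.00 mm; ȳ = 1188000.00/10120.00 = 117.39 mm.

x̄ = 75.00 mm, ȳ = 117.39 mm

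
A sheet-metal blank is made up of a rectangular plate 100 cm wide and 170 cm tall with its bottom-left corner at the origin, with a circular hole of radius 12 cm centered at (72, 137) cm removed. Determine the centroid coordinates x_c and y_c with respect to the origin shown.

x_c = 49.40 cm, y_c = 83.58 cm

Part | A | x̄ᵢ | ȳᵢ | A·x̄ᵢ | A·ȳᵢ
plate | 17000.00 | 50.00 | 85.00 | 850000.00 | 1445000.00
hole | -452.39 | 72.00 | 137.00 | -32572.03 | -61977.34
Σ | 16547.61 |  |  | 817427.97 | 1383022.66
x_c = 817427.97 / 16547.61 = 49.40 cm
y_c = 1383022.66 / 16547.61 = 83.58 cm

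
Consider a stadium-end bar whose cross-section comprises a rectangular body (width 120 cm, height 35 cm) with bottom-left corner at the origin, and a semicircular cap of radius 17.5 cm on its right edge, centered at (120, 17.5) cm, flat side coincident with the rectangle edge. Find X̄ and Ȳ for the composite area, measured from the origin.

X̄ = 66.93 cm, Ȳ = 17.50 cm

rectangular body: A = 120 × 35 = 4200.00, centroid at (60.00, 17.50).
semicircular end: A = ½π·17.5² = 481.06, centroid at (127.43, 17.50).
ΣA = 4681.06 cm², ΣAX̄ = 313299.68 cm³, ΣAȲ = 81918.49 cm³.
X̄ = 313299.68/4681.06 = 66.93 cm; Ȳ = 81918.49/4681.06 = 17.50 cm.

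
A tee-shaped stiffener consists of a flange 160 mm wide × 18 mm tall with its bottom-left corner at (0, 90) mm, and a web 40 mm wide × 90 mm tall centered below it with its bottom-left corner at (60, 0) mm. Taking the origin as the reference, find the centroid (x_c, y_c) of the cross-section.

x_c = 80.00 mm, y_c = 69.00 mm

web: A = 40 × 90 = 3600.00, centroid at (80.00, 45.00).
flange: A = 160 × 18 = 2880.00, centroid at (80.00, 99.00).
ΣA = 6480.00 mm², ΣAx_c = 518400.00 mm³, ΣAy_c = 447120.00 mm³.
x_c = 518400.00/6480.00 = 80.00 mm; y_c = 447120.00/6480.00 = 69.00 mm.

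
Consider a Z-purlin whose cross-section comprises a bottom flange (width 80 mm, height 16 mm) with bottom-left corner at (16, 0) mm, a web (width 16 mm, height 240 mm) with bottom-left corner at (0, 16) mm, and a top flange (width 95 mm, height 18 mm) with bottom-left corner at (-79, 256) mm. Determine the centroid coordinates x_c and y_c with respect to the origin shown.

bottom flange: A = 80 × 16 = 1280.00, centroid at (56.00, 8.00).
web: A = 16 × 240 = 3840.00, centroid at (8.00, 136.00).
top flange: A = 95 × 18 = 1710.00, centroid at (-31.50, 265.00).
ΣA = 6830.00 mm²
ΣAx_c = (1280.00)(56.00) + (3840.00)(8.00) + (1710.00)(-31.50) = 48535.00 mm³
ΣAy_c = (1280.00)(8.00) + (3840.00)(136.00) + (1710.00)(265.00) = 985630.00 mm³
x_c = 48535.00 / 6830.00 = 7.11 mm
y_c = 985630.00 / 6830.00 = 144.31 mm

x_c = 7.11 mm, y_c = 144.31 mm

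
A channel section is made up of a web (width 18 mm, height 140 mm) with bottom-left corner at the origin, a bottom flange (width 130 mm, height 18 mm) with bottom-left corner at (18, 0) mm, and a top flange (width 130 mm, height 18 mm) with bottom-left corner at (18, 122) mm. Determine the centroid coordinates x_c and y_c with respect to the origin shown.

x_c = 57.10 mm, y_c = 70.00 mm

Part | A | x̄ᵢ | ȳᵢ | A·x̄ᵢ | A·ȳᵢ
web | 2520.00 | 9.00 | 70.00 | 22680.00 | 176400.00
bottom flange | 2340.00 | 83.00 | 9.00 | 194220.00 | 21060.00
top flange | 2340.00 | 83.00 | 131.00 | 194220.00 | 306540.00
Σ | 7200.00 |  |  | 411120.00 | 504000.00
x_c = 411120.00 / 7200.00 = 57.10 mm
y_c = 504000.00 / 7200.00 = 70.00 mm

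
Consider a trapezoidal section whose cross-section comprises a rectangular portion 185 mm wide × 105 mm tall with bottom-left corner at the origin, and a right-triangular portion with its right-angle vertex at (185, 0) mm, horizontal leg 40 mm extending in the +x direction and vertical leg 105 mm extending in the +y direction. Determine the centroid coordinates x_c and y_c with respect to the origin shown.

x_c = 102.83 mm, y_c = 50.79 mm

Part | A | x̄ᵢ | ȳᵢ | A·x̄ᵢ | A·ȳᵢ
rectangular portion | 19425.00 | 92.50 | 52.50 | 1796812.50 | 1019812.50
triangular portion | 2100.00 | 198.33 | 35.00 | 416500.00 | 73500.00
Σ | 21525.00 |  |  | 2213312.50 | 1093312.50
x_c = 2213312.50 / 21525.00 = 102.83 mm
y_c = 1093312.50 / 21525.00 = 50.79 mm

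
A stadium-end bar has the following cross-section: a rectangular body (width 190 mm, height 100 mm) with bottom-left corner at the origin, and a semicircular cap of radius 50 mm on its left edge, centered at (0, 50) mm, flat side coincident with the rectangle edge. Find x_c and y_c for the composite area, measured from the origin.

rectangular body: A = 190 × 100 = 19000.00, centroid at (95.00, 50.00).
semicircular end: A = ½π·50² = 3926.99, centroid at (-21.22, 50.00).
ΣA = 22926.99 mm², ΣAx_c = 1721666.67 mm³, ΣAy_c = 1146349.54 mm³.
x_c = 1721666.67/22926.99 = 75.09 mm; y_c = 1146349.54/22926.99 = 50.00 mm.

x_c = 75.09 mm, y_c = 50.00 mm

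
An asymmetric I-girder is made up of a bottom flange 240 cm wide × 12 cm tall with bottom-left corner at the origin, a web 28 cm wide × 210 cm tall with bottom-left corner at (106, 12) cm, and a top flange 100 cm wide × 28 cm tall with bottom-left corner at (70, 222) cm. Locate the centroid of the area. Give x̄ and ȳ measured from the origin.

bottom flange: A = 240 × 12 = 2880.00, centroid at (120.00, 6.00).
web: A = 28 × 210 = 5880.00, centroid at (120.00, 117.00).
top flange: A = 100 × 28 = 2800.00, centroid at (120.00, 236.00).
ΣA = 11560.00 cm², ΣAx̄ = 1387200.00 cm³, ΣAȳ = 1366040.00 cm³.
x̄ = 1387200.00/11560.00 = 120.00 cm; ȳ = 1366040.00/11560.00 = 118.17 cm.

x̄ = 120.00 cm, ȳ = 118.17 cm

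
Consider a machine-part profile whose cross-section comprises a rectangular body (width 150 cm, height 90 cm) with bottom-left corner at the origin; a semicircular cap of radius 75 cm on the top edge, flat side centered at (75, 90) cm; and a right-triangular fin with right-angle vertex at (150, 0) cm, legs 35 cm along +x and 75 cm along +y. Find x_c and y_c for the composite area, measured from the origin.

rectangular body: A = 150 × 90 = 13500.00, centroid at (75.00, 45.00).
semicircular top: A = ½π·75² = 8835.73, centroid at (75.00, 121.83).
triangular fin: A = ½·35·75 = 1312.50, centroid at (161.67, 25.00).
ΣA = 23648.23 cm², ΣAx_c = 1887367.20 cm³, ΣAy_c = 1716778.14 cm³.
x_c = 1887367.20/23648.23 = 79.81 cm; y_c = 1716778.14/23648.23 = 72.60 cm.

x_c = 79.81 cm, y_c = 72.60 cm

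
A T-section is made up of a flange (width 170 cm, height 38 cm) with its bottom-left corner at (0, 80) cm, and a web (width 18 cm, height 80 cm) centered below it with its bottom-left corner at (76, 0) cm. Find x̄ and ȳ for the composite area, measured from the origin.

Part | A | x̄ᵢ | ȳᵢ | A·x̄ᵢ | A·ȳᵢ
web | 1440.00 | 85.00 | 40.00 | 122400.00 | 57600.00
flange | 6460.00 | 85.00 | 99.00 | 549100.00 | 639540.00
Σ | 7900.00 |  |  | 671500.00 | 697140.00
x̄ = 671500.00 / 7900.00 = 85.00 cm
ȳ = 697140.00 / 7900.00 = 88.25 cm

x̄ = 85.00 cm, ȳ = 88.25 cm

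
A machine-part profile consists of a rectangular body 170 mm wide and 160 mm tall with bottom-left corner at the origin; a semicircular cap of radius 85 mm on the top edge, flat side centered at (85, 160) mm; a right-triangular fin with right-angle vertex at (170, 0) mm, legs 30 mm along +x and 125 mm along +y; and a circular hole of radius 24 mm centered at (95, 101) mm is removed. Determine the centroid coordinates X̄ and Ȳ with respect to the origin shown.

rectangular body: A = 170 × 160 = 27200.00, centroid at (85.00, 80.00).
semicircular top: A = ½π·85² = 11349.00, centroid at (85.00, 196.08).
triangular fin: A = ½·30·125 = 1875.00, centroid at (180.00, 41.67).
hole: A = −π·24² = -1809.56, centroid at (95.00, 101.00).
ΣA = 38614.45 mm²
ΣAX̄ = (27200.00)(85.00) + (11349.00)(85.00) + (1875.00)(180.00) + (-1809.56)(95.00) = 3442257.34 mm³
ΣAȲ = (27200.00)(80.00) + (11349.00)(196.08) + (1875.00)(41.67) + (-1809.56)(101.00) = 4296616.93 mm³
X̄ = 3442257.34 / 38614.45 = 89.14 mm
Ȳ = 4296616.93 / 38614.45 = 111.27 mm

X̄ = 89.14 mm, Ȳ = 111.27 mm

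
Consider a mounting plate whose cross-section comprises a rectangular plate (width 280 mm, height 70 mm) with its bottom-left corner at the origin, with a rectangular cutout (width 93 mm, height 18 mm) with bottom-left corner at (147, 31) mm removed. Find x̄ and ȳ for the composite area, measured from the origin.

Part | A | x̄ᵢ | ȳᵢ | A·x̄ᵢ | A·ȳᵢ
plate | 19600.00 | 140.00 | 35.00 | 2744000.00 | 686000.00
hole | -1674.00 | 193.50 | 40.00 | -323919.00 | -66960.00
Σ | 17926.00 |  |  | 2420081.00 | 619040.00
x̄ = 2420081.00 / 17926.00 = 135.00 mm
ȳ = 619040.00 / 17926.00 = 34.53 mm

x̄ = 135.00 mm, ȳ = 34.53 mm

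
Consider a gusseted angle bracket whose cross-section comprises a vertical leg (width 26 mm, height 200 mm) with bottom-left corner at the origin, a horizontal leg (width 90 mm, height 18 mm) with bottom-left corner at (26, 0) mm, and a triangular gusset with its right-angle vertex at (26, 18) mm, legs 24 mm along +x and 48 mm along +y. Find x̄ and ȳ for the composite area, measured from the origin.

vertical leg: A = 26 × 200 = 5200.00, centroid at (13.00, 100.00).
horizontal leg: A = 90 × 18 = 1620.00, centroid at (71.00, 9.00).
gusset: A = ½·24·48 = 576.00, centroid at (34.00, 34.00).
ΣA = 7396.00 mm²
ΣAx̄ = (5200.00)(13.00) + (1620.00)(71.00) + (576.00)(34.00) = 202204.00 mm³
ΣAȳ = (5200.00)(100.00) + (1620.00)(9.00) + (576.00)(34.00) = 554164.00 mm³
x̄ = 202204.00 / 7396.00 = 27.34 mm
ȳ = 554164.00 / 7396.00 = 74.93 mm

x̄ = 27.34 mm, ȳ = 74.93 mm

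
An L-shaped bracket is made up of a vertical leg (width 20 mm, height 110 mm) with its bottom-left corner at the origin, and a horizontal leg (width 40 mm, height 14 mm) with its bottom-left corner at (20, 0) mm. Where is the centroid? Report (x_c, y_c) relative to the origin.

x_c = 16.09 mm, y_c = 45.26 mm

Part | A | x̄ᵢ | ȳᵢ | A·x̄ᵢ | A·ȳᵢ
vertical leg | 2200.00 | 10.00 | 55.00 | 22000.00 | 121000.00
horizontal leg | 560.00 | 40.00 | 7.00 | 22400.00 | 3920.00
Σ | 2760.00 |  |  | 44400.00 | 124920.00
x_c = 44400.00 / 2760.00 = 16.09 mm
y_c = 124920.00 / 2760.00 = 45.26 mm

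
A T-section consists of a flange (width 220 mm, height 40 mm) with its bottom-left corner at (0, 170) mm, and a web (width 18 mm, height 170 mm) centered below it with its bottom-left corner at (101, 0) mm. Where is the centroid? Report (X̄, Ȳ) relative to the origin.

X̄ = 110.00 mm, Ȳ = 162.91 mm

Part | A | x̄ᵢ | ȳᵢ | A·x̄ᵢ | A·ȳᵢ
web | 3060.00 | 110.00 | 85.00 | 336600.00 | 260100.00
flange | 8800.00 | 110.00 | 190.00 | 968000.00 | 1672000.00
Σ | 11860.00 |  |  | 1304600.00 | 1932100.00
X̄ = 1304600.00 / 11860.00 = 110.00 mm
Ȳ = 1932100.00 / 11860.00 = 162.91 mm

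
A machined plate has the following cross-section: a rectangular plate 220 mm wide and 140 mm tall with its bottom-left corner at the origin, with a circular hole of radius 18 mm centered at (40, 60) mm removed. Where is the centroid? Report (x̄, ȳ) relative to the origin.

plate: A = 220 × 140 = 30800.00, centroid at (110.00, 70.00).
hole: A = −π·18² = -1017.88, centroid at (40.00, 60.00).
ΣA = 29782.12 mm²
ΣAx̄ = (30800.00)(110.00) + (-1017.88)(40.00) = 3347284.96 mm³
ΣAȳ = (30800.00)(70.00) + (-1017.88)(60.00) = 2094927.44 mm³
x̄ = 3347284.96 / 29782.12 = 112.39 mm
ȳ = 2094927.44 / 29782.12 = 70.34 mm

x̄ = 112.39 mm, ȳ = 70.34 mm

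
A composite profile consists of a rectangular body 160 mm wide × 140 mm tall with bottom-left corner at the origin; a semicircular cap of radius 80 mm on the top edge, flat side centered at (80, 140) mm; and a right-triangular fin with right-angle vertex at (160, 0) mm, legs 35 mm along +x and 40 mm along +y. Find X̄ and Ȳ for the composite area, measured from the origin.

X̄ = 81.94 mm, Ȳ = 100.33 mm

rectangular body: A = 160 × 140 = 22400.00, centroid at (80.00, 70.00).
semicircular top: A = ½π·80² = 10053.10, centroid at (80.00, 173.95).
triangular fin: A = ½·35·40 = 700.00, centroid at (171.67, 13.33).
ΣA = 33153.10 mm²
ΣAX̄ = (22400.00)(80.00) + (10053.10)(80.00) + (700.00)(171.67) = 2716414.39 mm³
ΣAȲ = (22400.00)(70.00) + (10053.10)(173.95) + (700.00)(13.33) = 3326100.18 mm³
X̄ = 2716414.39 / 33153.10 = 81.94 mm
Ȳ = 3326100.18 / 33153.10 = 100.33 mm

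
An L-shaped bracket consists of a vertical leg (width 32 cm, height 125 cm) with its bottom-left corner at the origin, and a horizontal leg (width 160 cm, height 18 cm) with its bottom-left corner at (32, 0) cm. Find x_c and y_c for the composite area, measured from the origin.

x_c = 56.19 cm, y_c = 40.10 cm

Part | A | x̄ᵢ | ȳᵢ | A·x̄ᵢ | A·ȳᵢ
vertical leg | 4000.00 | 16.00 | 62.50 | 64000.00 | 250000.00
horizontal leg | 2880.00 | 112.00 | 9.00 | 322560.00 | 25920.00
Σ | 6880.00 |  |  | 386560.00 | 275920.00
x_c = 386560.00 / 6880.00 = 56.19 cm
y_c = 275920.00 / 6880.00 = 40.10 cm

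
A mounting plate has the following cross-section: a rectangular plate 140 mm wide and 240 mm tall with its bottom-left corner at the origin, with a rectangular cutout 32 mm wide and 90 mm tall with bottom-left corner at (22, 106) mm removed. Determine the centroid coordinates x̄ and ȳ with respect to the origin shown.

Part | A | x̄ᵢ | ȳᵢ | A·x̄ᵢ | A·ȳᵢ
plate | 33600.00 | 70.00 | 120.00 | 2352000.00 | 4032000.00
hole | -2880.00 | 38.00 | 151.00 | -109440.00 | -434880.00
Σ | 30720.00 |  |  | 2242560.00 | 3597120.00
x̄ = 2242560.00 / 30720.00 = 73.00 mm
ȳ = 3597120.00 / 30720.00 = 117.09 mm

x̄ = 73.00 mm, ȳ = 117.09 mm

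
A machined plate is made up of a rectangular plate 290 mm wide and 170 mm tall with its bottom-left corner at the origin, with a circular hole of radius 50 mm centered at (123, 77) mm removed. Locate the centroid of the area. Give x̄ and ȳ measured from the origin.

plate: A = 290 × 170 = 49300.00, centroid at (145.00, 85.00).
hole: A = −π·50² = -7853.98, centroid at (123.00, 77.00).
ΣA = 41446.02 mm²
ΣAx̄ = (49300.00)(145.00) + (-7853.98)(123.00) = 6182460.26 mm³
ΣAȳ = (49300.00)(85.00) + (-7853.98)(77.00) = 3585743.41 mm³
x̄ = 6182460.26 / 41446.02 = 149.17 mm
ȳ = 3585743.41 / 41446.02 = 86.52 mm

x̄ = 149.17 mm, ȳ = 86.52 mm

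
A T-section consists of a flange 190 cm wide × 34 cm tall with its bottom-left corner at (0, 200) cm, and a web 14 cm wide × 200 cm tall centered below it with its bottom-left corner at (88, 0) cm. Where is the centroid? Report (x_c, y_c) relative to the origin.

x_c = 95.00 cm, y_c = 181.62 cm

web: A = 14 × 200 = 2800.00, centroid at (95.00, 100.00).
flange: A = 190 × 34 = 6460.00, centroid at (95.00, 217.00).
ΣA = 9260.00 cm²
ΣAx_c = (2800.00)(95.00) + (6460.00)(95.00) = 879700.00 cm³
ΣAy_c = (2800.00)(100.00) + (6460.00)(217.00) = 1681820.00 cm³
x_c = 879700.00 / 9260.00 = 95.00 cm
y_c = 1681820.00 / 9260.00 = 181.62 cm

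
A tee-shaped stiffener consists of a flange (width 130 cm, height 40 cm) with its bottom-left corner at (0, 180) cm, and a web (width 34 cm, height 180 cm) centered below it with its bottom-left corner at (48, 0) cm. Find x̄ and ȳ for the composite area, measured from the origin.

x̄ = 65.00 cm, ȳ = 140.53 cm

web: A = 34 × 180 = 6120.00, centroid at (65.00, 90.00).
flange: A = 130 × 40 = 5200.00, centroid at (65.00, 200.00).
ΣA = 11320.00 cm²
ΣAx̄ = (6120.00)(65.00) + (5200.00)(65.00) = 735800.00 cm³
ΣAȳ = (6120.00)(90.00) + (5200.00)(200.00) = 1590800.00 cm³
x̄ = 735800.00 / 11320.00 = 65.00 cm
ȳ = 1590800.00 / 11320.00 = 140.53 cm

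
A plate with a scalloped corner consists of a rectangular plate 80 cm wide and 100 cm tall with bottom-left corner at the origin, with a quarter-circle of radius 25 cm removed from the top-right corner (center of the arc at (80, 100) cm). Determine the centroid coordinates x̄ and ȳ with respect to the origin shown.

plate: A = 80 × 100 = 8000.00, centroid at (40.00, 50.00).
removed quarter-circle: A = −¼π·25² = -490.87, centroid at (69.39, 89.39).
ΣA = 7509.13 cm²
ΣAx̄ = (8000.00)(40.00) + (-490.87)(69.39) = 285938.43 cm³
ΣAȳ = (8000.00)(50.00) + (-490.87)(89.39) = 356120.95 cm³
x̄ = 285938.43 / 7509.13 = 38.08 cm
ȳ = 356120.95 / 7509.13 = 47.43 cm

x̄ = 38.08 cm, ȳ = 47.43 cm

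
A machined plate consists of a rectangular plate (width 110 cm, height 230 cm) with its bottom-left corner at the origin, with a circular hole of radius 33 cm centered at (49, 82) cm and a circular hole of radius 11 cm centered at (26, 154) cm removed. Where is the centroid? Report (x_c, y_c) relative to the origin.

plate: A = 110 × 230 = 25300.00, centroid at (55.00, 115.00).
hole 1: A = −π·33² = -3421.19, centroid at (49.00, 82.00).
hole 2: A = −π·11² = -380.13, centroid at (26.00, 154.00).
ΣA = 21498.67 cm², ΣAx_c = 1213978.02 cm³, ΣAy_c = 2570421.62 cm³.
x_c = 1213978.02/21498.67 = 56.47 cm; y_c = 2570421.62/21498.67 = 119.56 cm.

x_c = 56.47 cm, y_c = 119.56 cm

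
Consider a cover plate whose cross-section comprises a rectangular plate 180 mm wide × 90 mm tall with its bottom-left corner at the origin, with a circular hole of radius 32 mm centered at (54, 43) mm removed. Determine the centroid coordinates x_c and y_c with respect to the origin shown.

x_c = 98.92 mm, y_c = 45.50 mm

Part | A | x̄ᵢ | ȳᵢ | A·x̄ᵢ | A·ȳᵢ
plate | 16200.00 | 90.00 | 45.00 | 1458000.00 | 729000.00
hole | -3216.99 | 54.00 | 43.00 | -173717.51 | -138330.61
Σ | 12983.01 |  |  | 1284282.49 | 590669.39
x_c = 1284282.49 / 12983.01 = 98.92 mm
y_c = 590669.39 / 12983.01 = 45.50 mm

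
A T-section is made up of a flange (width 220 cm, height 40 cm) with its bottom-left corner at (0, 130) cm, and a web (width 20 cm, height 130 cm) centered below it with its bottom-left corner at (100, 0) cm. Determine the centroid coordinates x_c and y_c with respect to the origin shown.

x_c = 110.00 cm, y_c = 130.61 cm

web: A = 20 × 130 = 2600.00, centroid at (110.00, 65.00).
flange: A = 220 × 40 = 8800.00, centroid at (110.00, 150.00).
ΣA = 11400.00 cm²
ΣAx_c = (2600.00)(110.00) + (8800.00)(110.00) = 1254000.00 cm³
ΣAy_c = (2600.00)(65.00) + (8800.00)(150.00) = 1489000.00 cm³
x_c = 1254000.00 / 11400.00 = 110.00 cm
y_c = 1489000.00 / 11400.00 = 130.61 cm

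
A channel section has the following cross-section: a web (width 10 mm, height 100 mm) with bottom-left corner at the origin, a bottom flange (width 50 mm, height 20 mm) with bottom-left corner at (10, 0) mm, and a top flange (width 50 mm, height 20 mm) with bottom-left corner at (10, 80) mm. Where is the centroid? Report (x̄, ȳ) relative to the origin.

web: A = 10 × 100 = 1000.00, centroid at (5.00, 50.00).
bottom flange: A = 50 × 20 = 1000.00, centroid at (35.00, 10.00).
top flange: A = 50 × 20 = 1000.00, centroid at (35.00, 90.00).
ΣA = 3000.00 mm², ΣAx̄ = 75000.00 mm³, ΣAȳ = 150000.00 mm³.
x̄ = 75000.00/3000.00 = 25.00 mm; ȳ = 150000.00/3000.00 = 50.00 mm.

x̄ = 25.00 mm, ȳ = 50.00 mm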